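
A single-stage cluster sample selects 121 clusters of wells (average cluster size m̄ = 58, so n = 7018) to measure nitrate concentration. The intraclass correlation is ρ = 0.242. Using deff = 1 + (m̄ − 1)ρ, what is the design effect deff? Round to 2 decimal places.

deff = 1 + (58 − 1)·0.242 = 1 + 13.794 = 14.794.

14.79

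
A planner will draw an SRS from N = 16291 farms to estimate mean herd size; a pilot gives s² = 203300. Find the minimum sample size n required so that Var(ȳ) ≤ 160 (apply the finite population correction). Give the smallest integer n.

1179

Without fpc, n₀ = s²/D = 203300/160 = 1270.6250.
With fpc, (1 − n/N)·s²/n ≤ D requires n ≥ n₀/(1 + n₀/N) = 1270.6250/(1 + 1270.6250/16291) = 1178.6923.
Rounding up, n = 1179.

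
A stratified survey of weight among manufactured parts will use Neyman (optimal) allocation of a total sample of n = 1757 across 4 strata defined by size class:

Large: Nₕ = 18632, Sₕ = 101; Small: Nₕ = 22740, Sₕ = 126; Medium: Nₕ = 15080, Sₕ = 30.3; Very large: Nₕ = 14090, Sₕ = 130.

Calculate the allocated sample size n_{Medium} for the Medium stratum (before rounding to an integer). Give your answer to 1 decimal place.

Neyman allocation: nₕ = n·NₕSₕ / Σⱼ NⱼSⱼ.
Σ NⱼSⱼ = 18632·101 + 22740·126 + 15080·30.3 + 14090·130 = 7.035696 × 10^6.
n_{Medium} = 1757·15080·30.3 / (7.035696 × 10^6) = 114.1.

114.1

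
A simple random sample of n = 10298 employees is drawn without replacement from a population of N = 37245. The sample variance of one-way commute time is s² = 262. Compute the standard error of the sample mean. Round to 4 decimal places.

Under SRS without replacement, Var(ȳ) = (1 − f)·s²/n with f = n/N = 10298/37245 = 0.27649349.
Var(ȳ) = (1 − 0.27649349)·262/10298 = 0.72350651·0.025441833 = 0.018407332.
SE(ȳ) = √(0.018407332) = 0.1357.

0.1357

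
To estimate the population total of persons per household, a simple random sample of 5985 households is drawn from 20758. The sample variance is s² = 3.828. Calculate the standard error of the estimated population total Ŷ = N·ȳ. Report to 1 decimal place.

Var(Ŷ) = N²·Var(ȳ) = N²·(1 − n/N)·s²/n.
f = 5985/20758 = 0.28832257; Var(ȳ) = 0.71167743·3.828/5985 = 4.5518817 × 10^-4.
Var(Ŷ) = 20758² · (4.5518817 × 10^-4) = 196138.11.
SE(Ŷ) = √(196138.11) = 442.9.

442.9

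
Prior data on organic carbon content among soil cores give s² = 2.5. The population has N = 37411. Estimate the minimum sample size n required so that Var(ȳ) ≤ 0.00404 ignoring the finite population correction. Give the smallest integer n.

Without fpc, n₀ = s²/D = 2.5/0.00404 = 618.8119.
Rounding up, n = 619.

619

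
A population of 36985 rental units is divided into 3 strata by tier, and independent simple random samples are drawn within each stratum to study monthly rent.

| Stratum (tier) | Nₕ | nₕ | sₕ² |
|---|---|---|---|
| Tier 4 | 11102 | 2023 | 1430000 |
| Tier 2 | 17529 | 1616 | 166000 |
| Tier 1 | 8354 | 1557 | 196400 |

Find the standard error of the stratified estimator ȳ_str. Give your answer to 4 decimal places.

8.8470

Var(ȳ_str) = Σₕ Wₕ²(1 − fₕ)sₕ²/nₕ with Wₕ = Nₕ/N, N = 36985.
Tier 4: Wₕ = 0.30017575; term = 0.30017575²·(1 − 0.18221942)·1430000/2023 = 52.086856.
Tier 2: Wₕ = 0.47394890; term = 0.47394890²·(1 − 0.09219009)·166000/1616 = 20.947138.
Tier 1: Wₕ = 0.22587535; term = 0.22587535²·(1 − 0.18637778)·196400/1557 = 5.2361655.
Sum = 78.27016.
SE = √(78.27016) = 8.8470.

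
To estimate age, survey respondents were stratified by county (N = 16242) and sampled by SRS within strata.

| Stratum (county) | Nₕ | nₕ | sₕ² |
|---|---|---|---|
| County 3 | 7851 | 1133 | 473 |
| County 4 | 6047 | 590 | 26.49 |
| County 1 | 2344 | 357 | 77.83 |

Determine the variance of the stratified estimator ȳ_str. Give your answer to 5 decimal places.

0.09293

Var(ȳ_str) = Σₕ Wₕ²(1 − fₕ)sₕ²/nₕ with Wₕ = Nₕ/N, N = 16242.
County 3: Wₕ = 0.48337643; term = 0.48337643²·(1 − 0.14431283)·473/1133 = 0.08346746.
County 4: Wₕ = 0.37230637; term = 0.37230637²·(1 − 0.09756904)·26.49/590 = 0.0056162296.
County 1: Wₕ = 0.14431720; term = 0.14431720²·(1 − 0.15230375)·77.83/357 = 0.0038490653.
Sum = 0.092932755.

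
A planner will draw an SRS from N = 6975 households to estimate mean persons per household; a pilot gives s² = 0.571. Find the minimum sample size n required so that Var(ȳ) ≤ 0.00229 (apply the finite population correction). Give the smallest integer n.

241

Without fpc, n₀ = s²/D = 0.571/0.00229 = 249.3450.
With fpc, (1 − n/N)·s²/n ≤ D requires n ≥ n₀/(1 + n₀/N) = 249.3450/(1 + 249.3450/6975) = 240.7390.
Rounding up, n = 241.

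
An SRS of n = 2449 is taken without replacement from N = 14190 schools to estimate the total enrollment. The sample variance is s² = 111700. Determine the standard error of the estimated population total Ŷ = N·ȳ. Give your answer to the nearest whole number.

Var(Ŷ) = N²·Var(ȳ) = N²·(1 − n/N)·s²/n.
f = 2449/14190 = 0.17258633; Var(ȳ) = 0.82741367·111700/2449 = 37.738713.
Var(Ŷ) = 14190² · 37.738713 = 7.5989201 × 10^9.
SE(Ŷ) = √(7.5989201 × 10^9) = 87172.

87172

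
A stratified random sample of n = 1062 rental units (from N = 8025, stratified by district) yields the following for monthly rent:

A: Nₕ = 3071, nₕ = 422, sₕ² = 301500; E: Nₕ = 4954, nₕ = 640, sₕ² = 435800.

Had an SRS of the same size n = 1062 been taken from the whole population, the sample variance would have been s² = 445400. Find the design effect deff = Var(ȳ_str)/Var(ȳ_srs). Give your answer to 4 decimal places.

0.8690

Var(ȳ_str) = Σ Wₕ²(1−fₕ)sₕ²/nₕ with Wₕ = Nₕ/8025:
  A: (3071/8025)²·(1−422/3071)·301500/422 = 90.249864
  E: (4954/8025)²·(1−640/4954)·435800/640 = 225.97131
  → Var(ȳ_str) = 316.22117.
Var(ȳ_srs) = (1 − 1062/8025)·445400/1062 = 363.89581.
deff = 316.22117 / 363.89581 = 0.8690.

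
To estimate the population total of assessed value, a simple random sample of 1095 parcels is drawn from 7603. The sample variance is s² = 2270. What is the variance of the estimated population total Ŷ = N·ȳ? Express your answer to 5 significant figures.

Var(Ŷ) = N²·Var(ȳ) = N²·(1 − n/N)·s²/n.
f = 1095/7603 = 0.14402210; Var(ȳ) = 0.85597790·2270/1095 = 1.774493.
Var(Ŷ) = 7603² · 1.774493 = 1.0257565 × 10^8.

1.0258 × 10^8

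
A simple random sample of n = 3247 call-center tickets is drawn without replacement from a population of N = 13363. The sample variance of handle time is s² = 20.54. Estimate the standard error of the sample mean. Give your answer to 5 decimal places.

0.06920

Under SRS without replacement, Var(ȳ) = (1 − f)·s²/n with f = n/N = 3247/13363 = 0.24298436.
Var(ȳ) = (1 − 0.24298436)·20.54/3247 = 0.75701564·0.0063258392 = 0.0047887592.
SE(ȳ) = √(0.0047887592) = 0.06920.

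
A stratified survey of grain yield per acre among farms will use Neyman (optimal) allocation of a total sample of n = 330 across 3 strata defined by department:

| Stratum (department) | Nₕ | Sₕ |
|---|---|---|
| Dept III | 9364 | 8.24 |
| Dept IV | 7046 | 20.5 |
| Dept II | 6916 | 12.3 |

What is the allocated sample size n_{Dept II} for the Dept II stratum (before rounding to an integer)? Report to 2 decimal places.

Neyman allocation: nₕ = n·NₕSₕ / Σⱼ NⱼSⱼ.
Σ NⱼSⱼ = 9364·8.24 + 7046·20.5 + 6916·12.3 = 306669.16.
n_{Dept II} = 330·6916·12.3 / 306669.16 = 91.54.

91.54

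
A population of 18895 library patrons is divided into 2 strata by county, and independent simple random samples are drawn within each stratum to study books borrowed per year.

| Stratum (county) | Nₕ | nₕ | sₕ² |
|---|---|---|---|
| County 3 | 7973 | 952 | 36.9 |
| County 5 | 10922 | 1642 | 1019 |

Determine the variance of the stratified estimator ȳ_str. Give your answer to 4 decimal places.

0.1823

Var(ȳ_str) = Σₕ Wₕ²(1 − fₕ)sₕ²/nₕ with Wₕ = Nₕ/N, N = 18895.
County 3: Wₕ = 0.42196348; term = 0.42196348²·(1 − 0.11940299)·36.9/952 = 0.0060773796.
County 5: Wₕ = 0.57803652; term = 0.57803652²·(1 − 0.15033877)·1019/1642 = 0.17618032.
Sum = 0.1822577.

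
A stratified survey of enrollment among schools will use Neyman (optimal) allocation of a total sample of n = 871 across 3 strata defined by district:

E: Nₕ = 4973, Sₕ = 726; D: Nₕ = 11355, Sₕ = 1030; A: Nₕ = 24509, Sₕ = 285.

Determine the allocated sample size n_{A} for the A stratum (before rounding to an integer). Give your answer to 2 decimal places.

Neyman allocation: nₕ = n·NₕSₕ / Σⱼ NⱼSⱼ.
Σ NⱼSⱼ = 4973·726 + 11355·1030 + 24509·285 = 2.2291113 × 10^7.
n_{A} = 871·24509·285 / (2.2291113 × 10^7) = 272.93.

272.93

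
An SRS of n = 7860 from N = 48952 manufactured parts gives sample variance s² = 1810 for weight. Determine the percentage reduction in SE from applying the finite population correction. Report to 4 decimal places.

8.3793

f = n/N = 7860/48952 = 0.16056545.
SE_no-fpc = √(s²/n) = 0.47987488; SE_fpc = √((1−f)s²/n) = 0.43966453.
Ratio = √(1−f) = 0.91620661. Reduction = 100·(1 − 0.91620661) = 8.3793%.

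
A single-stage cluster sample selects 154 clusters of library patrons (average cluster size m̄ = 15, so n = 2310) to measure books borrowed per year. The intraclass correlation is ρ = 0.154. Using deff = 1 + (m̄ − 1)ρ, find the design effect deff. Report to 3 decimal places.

3.156

deff = 1 + (15 − 1)·0.154 = 1 + 2.156 = 3.156.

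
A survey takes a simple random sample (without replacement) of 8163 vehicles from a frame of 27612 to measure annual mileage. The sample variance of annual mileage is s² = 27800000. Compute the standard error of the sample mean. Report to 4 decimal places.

48.9776

Under SRS without replacement, Var(ȳ) = (1 − f)·s²/n with f = n/N = 8163/27612 = 0.29563233.
Var(ȳ) = (1 − 0.29563233)·27800000/8163 = 0.70436767·3405.6107 = 2398.802.
SE(ȳ) = √(2398.802) = 48.9776.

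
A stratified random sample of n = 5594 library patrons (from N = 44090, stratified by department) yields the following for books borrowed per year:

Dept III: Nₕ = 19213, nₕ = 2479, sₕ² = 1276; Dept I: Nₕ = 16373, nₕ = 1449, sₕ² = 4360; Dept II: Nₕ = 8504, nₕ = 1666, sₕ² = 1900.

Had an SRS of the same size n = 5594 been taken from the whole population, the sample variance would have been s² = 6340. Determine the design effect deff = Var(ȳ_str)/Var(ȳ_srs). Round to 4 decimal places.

0.5027

Var(ȳ_str) = Σ Wₕ²(1−fₕ)sₕ²/nₕ with Wₕ = Nₕ/44090:
  Dept III: (19213/44090)²·(1−2479/19213)·1276/2479 = 0.085131228
  Dept I: (16373/44090)²·(1−1449/16373)·4360/1449 = 0.37822602
  Dept II: (8504/44090)²·(1−1666/8504)·1900/1666 = 0.034115423
  → Var(ȳ_str) = 0.49747267.
Var(ȳ_srs) = (1 − 5594/44090)·6340/5594 = 0.98956039.
deff = 0.49747267 / 0.98956039 = 0.5027.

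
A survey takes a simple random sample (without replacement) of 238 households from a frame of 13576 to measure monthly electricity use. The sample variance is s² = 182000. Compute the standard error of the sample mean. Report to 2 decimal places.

Under SRS without replacement, Var(ȳ) = (1 − f)·s²/n with f = n/N = 238/13576 = 0.01753094.
Var(ȳ) = (1 − 0.01753094)·182000/238 = 0.98246906·764.70588 = 751.29987.
SE(ȳ) = √(751.29987) = 27.41.

27.41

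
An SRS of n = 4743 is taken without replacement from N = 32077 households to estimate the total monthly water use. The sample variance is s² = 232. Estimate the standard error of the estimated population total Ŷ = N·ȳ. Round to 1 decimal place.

6548.9

Var(Ŷ) = N²·Var(ȳ) = N²·(1 − n/N)·s²/n.
f = 4743/32077 = 0.14786295; Var(ȳ) = 0.85213705·232/4743 = 0.041681593.
Var(Ŷ) = 32077² · 0.041681593 = 4.2887605 × 10^7.
SE(Ŷ) = √(4.2887605 × 10^7) = 6548.9.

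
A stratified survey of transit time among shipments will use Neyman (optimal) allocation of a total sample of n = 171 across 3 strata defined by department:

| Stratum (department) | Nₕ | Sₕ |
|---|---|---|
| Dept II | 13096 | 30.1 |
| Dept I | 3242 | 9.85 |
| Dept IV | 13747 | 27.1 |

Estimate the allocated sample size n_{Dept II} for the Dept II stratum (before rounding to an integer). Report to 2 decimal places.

Neyman allocation: nₕ = n·NₕSₕ / Σⱼ NⱼSⱼ.
Σ NⱼSⱼ = 13096·30.1 + 3242·9.85 + 13747·27.1 = 798667.
n_{Dept II} = 171·13096·30.1 / 798667 = 84.40.

84.40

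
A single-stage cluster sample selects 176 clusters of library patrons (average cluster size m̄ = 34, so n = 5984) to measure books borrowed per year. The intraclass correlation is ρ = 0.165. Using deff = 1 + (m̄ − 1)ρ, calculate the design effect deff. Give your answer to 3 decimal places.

6.445

deff = 1 + (34 − 1)·0.165 = 1 + 5.445 = 6.445.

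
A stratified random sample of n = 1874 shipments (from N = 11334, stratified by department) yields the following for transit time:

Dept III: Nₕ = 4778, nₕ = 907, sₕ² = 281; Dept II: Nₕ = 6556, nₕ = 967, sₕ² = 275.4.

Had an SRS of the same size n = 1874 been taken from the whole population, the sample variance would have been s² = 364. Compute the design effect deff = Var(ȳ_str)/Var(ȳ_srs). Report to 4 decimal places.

Var(ȳ_str) = Σ Wₕ²(1−fₕ)sₕ²/nₕ with Wₕ = Nₕ/11334:
  Dept III: (4778/11334)²·(1−907/4778)·281/907 = 0.044606889
  Dept II: (6556/11334)²·(1−967/6556)·275.4/967 = 0.081235171
  → Var(ȳ_str) = 0.12584206.
Var(ȳ_srs) = (1 − 1874/11334)·364/1874 = 0.16212117.
deff = 0.12584206 / 0.16212117 = 0.7762.

0.7762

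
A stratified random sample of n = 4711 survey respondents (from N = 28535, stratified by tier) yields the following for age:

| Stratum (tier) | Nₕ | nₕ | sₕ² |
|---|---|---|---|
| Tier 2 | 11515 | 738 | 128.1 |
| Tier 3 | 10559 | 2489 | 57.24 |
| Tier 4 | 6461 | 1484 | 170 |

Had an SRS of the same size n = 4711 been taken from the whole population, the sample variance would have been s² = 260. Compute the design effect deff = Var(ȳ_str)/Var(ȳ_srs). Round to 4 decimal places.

Var(ȳ_str) = Σ Wₕ²(1−fₕ)sₕ²/nₕ with Wₕ = Nₕ/28535:
  Tier 2: (11515/28535)²·(1−738/11515)·128.1/738 = 0.026454456
  Tier 3: (10559/28535)²·(1−2489/10559)·57.24/2489 = 0.0024066631
  Tier 4: (6461/28535)²·(1−1484/6461)·170/1484 = 0.0045240422
  → Var(ȳ_str) = 0.033385161.
Var(ȳ_srs) = (1 − 4711/28535)·260/4711 = 0.046078364.
deff = 0.033385161 / 0.046078364 = 0.7245.

0.7245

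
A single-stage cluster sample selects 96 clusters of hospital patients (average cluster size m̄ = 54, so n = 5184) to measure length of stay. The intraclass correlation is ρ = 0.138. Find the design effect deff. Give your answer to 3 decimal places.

deff = 1 + (54 − 1)·0.138 = 1 + 7.314 = 8.314.

8.314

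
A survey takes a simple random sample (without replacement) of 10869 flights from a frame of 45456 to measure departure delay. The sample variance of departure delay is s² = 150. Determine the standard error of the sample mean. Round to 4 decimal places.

0.1025

Under SRS without replacement, Var(ȳ) = (1 − f)·s²/n with f = n/N = 10869/45456 = 0.23911035.
Var(ȳ) = (1 − 0.23911035)·150/10869 = 0.76088965·0.013800718 = 0.010500823.
SE(ȳ) = √(0.010500823) = 0.1025.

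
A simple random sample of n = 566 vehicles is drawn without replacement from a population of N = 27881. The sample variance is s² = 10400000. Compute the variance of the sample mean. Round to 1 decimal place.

18001.5

Under SRS without replacement, Var(ȳ) = (1 − f)·s²/n with f = n/N = 566/27881 = 0.02030056.
Var(ȳ) = (1 − 0.02030056)·10400000/566 = 0.97969944·18374.558 = 18001.544.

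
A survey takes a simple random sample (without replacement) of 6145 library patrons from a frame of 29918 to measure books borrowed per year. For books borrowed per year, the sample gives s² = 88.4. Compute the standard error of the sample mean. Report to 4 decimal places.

0.1069

Under SRS without replacement, Var(ȳ) = (1 − f)·s²/n with f = n/N = 6145/29918 = 0.20539475.
Var(ȳ) = (1 − 0.20539475)·88.4/6145 = 0.79460525·0.014385679 = 0.011430936.
SE(ȳ) = √(0.011430936) = 0.1069.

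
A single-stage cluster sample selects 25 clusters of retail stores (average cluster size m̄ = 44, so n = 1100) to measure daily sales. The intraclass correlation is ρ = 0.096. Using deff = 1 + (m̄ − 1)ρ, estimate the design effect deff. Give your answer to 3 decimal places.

5.128

deff = 1 + (44 − 1)·0.096 = 1 + 4.128 = 5.128.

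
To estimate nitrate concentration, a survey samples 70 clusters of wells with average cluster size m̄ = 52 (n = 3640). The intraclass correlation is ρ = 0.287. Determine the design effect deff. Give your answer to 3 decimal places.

deff = 1 + (52 − 1)·0.287 = 1 + 14.637 = 15.637.

15.637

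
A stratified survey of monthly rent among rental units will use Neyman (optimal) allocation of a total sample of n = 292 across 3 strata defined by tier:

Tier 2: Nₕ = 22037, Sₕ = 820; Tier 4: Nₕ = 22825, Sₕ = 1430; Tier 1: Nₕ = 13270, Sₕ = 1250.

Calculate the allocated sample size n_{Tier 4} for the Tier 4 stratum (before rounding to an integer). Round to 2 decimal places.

Neyman allocation: nₕ = n·NₕSₕ / Σⱼ NⱼSⱼ.
Σ NⱼSⱼ = 22037·820 + 22825·1430 + 13270·1250 = 6.729759 × 10^7.
n_{Tier 4} = 292·22825·1430 / (6.729759 × 10^7) = 141.62.

141.62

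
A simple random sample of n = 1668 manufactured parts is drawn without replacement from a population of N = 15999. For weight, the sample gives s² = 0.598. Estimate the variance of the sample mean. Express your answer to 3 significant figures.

Under SRS without replacement, Var(ȳ) = (1 − f)·s²/n with f = n/N = 1668/15999 = 0.10425652.
Var(ȳ) = (1 − 0.10425652)·0.598/1668 = 0.89574348·3.5851319 × 10^-4 = 3.2113585 × 10^-4.

3.21 × 10^-4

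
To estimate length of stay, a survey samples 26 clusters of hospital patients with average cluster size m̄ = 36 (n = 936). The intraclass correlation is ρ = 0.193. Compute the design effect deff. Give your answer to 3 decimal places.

deff = 1 + (36 − 1)·0.193 = 1 + 6.755 = 7.755.

7.755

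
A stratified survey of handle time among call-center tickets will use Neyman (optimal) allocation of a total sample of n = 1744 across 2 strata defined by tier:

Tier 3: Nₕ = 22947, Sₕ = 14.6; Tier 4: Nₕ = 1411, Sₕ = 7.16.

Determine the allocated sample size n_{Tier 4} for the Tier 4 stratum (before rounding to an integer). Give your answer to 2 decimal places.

Neyman allocation: nₕ = n·NₕSₕ / Σⱼ NⱼSⱼ.
Σ NⱼSⱼ = 22947·14.6 + 1411·7.16 = 345128.96.
n_{Tier 4} = 1744·1411·7.16 / 345128.96 = 51.05.

51.05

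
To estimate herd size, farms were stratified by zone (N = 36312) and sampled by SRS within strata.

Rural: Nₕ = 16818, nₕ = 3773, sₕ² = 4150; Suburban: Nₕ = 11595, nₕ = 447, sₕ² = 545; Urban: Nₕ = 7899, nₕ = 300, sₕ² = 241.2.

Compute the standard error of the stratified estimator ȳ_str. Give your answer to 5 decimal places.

Var(ȳ_str) = Σₕ Wₕ²(1 − fₕ)sₕ²/nₕ with Wₕ = Nₕ/N, N = 36312.
Rural: Wₕ = 0.46315268; term = 0.46315268²·(1 − 0.22434297)·4150/3773 = 0.18301192.
Suburban: Wₕ = 0.31931593; term = 0.31931593²·(1 − 0.03855110)·545/447 = 0.11952434.
Urban: Wₕ = 0.21753139; term = 0.21753139²·(1 − 0.03797949)·241.2/300 = 0.036600268.
Sum = 0.33913653.
SE = √(0.33913653) = 0.58235.

0.58235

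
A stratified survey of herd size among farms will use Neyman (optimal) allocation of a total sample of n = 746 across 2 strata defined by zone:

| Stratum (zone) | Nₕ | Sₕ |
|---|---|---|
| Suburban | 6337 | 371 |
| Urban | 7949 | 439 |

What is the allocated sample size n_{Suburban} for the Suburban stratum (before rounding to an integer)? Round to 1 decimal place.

300.3

Neyman allocation: nₕ = n·NₕSₕ / Σⱼ NⱼSⱼ.
Σ NⱼSⱼ = 6337·371 + 7949·439 = 5.840638 × 10^6.
n_{Suburban} = 746·6337·371 / (5.840638 × 10^6) = 300.3.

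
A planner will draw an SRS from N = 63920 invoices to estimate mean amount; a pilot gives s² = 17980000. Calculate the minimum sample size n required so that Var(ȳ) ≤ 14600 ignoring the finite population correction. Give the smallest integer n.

1232

Without fpc, n₀ = s²/D = 17980000/14600 = 1231.5068.
Rounding up, n = 1232.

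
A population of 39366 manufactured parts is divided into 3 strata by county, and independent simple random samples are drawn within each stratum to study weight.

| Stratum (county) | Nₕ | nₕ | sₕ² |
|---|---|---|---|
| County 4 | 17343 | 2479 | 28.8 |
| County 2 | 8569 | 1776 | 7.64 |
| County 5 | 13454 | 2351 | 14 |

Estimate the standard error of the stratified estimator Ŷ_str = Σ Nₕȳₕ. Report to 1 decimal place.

Var(Ŷ_str) = Σₕ Nₕ²(1 − fₕ)sₕ²/nₕ.
County 4: 17343²·(1 − 2479/17343)·28.8/2479 = 2.9948556 × 10^6.
County 2: 8569²·(1 − 1776/8569)·7.64/1776 = 250404.51.
County 5: 13454²·(1 − 2351/13454)·14/2351 = 889543.46.
Sum = 4.1348036 × 10^6.
SE = √(4.1348036 × 10^6) = 2033.4.

2033.4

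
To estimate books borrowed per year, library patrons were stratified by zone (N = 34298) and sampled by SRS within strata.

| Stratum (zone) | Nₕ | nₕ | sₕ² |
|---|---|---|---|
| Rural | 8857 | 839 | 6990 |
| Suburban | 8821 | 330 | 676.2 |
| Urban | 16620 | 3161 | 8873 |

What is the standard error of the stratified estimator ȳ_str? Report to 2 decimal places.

1.08

Var(ȳ_str) = Σₕ Wₕ²(1 − fₕ)sₕ²/nₕ with Wₕ = Nₕ/N, N = 34298.
Rural: Wₕ = 0.25823663; term = 0.25823663²·(1 − 0.09472733)·6990/839 = 0.50295638.
Suburban: Wₕ = 0.25718701; term = 0.25718701²·(1 − 0.03741072)·676.2/330 = 0.13046689.
Urban: Wₕ = 0.48457636; term = 0.48457636²·(1 − 0.19019254)·8873/3161 = 0.5337676.
Sum = 1.1671909.
SE = √(1.1671909) = 1.08.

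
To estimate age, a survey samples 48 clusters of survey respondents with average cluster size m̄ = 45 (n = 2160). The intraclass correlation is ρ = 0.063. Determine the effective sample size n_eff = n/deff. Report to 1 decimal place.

deff = 1 + (45 − 1)·0.063 = 1 + 2.772 = 3.772.
n_eff = 2160 / 3.772 = 572.6.

572.6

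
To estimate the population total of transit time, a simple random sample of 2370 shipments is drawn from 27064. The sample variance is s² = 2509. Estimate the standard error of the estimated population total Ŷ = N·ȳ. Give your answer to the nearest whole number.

26599

Var(Ŷ) = N²·Var(ȳ) = N²·(1 − n/N)·s²/n.
f = 2370/27064 = 0.08757020; Var(ȳ) = 0.91242980·2509/2370 = 0.96594361.
Var(Ŷ) = 27064² · 0.96594361 = 7.0751515 × 10^8.
SE(Ŷ) = √(7.0751515 × 10^8) = 26599.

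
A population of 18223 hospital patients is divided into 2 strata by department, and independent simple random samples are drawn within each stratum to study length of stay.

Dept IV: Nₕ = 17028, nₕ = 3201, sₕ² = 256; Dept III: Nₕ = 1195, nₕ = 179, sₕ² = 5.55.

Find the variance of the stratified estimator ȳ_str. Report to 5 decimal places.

Var(ȳ_str) = Σₕ Wₕ²(1 − fₕ)sₕ²/nₕ with Wₕ = Nₕ/N, N = 18223.
Dept IV: Wₕ = 0.93442353; term = 0.93442353²·(1 − 0.18798450)·256/3201 = 0.056703014.
Dept III: Wₕ = 0.06557647; term = 0.06557647²·(1 − 0.14979079)·5.55/179 = 1.1336052 × 10^-4.
Sum = 0.056816375.

0.05682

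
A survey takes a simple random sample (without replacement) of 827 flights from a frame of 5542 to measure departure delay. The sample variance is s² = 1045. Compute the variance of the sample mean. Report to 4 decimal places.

1.0750

Under SRS without replacement, Var(ȳ) = (1 − f)·s²/n with f = n/N = 827/5542 = 0.14922411.
Var(ȳ) = (1 − 0.14922411)·1045/827 = 0.85077589·1.2636034 = 1.0750433.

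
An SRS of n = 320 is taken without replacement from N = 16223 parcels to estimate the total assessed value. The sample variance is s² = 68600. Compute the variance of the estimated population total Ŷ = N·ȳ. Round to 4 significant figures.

Var(Ŷ) = N²·Var(ȳ) = N²·(1 − n/N)·s²/n.
f = 320/16223 = 0.01972508; Var(ȳ) = 0.98027492·68600/320 = 210.14644.
Var(Ŷ) = 16223² · 210.14644 = 5.5307544 × 10^10.

5.531 × 10^10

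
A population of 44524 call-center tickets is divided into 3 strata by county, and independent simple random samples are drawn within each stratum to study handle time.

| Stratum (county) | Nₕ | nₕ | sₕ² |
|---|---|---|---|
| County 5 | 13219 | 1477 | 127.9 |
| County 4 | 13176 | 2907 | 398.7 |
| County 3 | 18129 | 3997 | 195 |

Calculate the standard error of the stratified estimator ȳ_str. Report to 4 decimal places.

0.1498

Var(ȳ_str) = Σₕ Wₕ²(1 − fₕ)sₕ²/nₕ with Wₕ = Nₕ/N, N = 44524.
County 5: Wₕ = 0.29689606; term = 0.29689606²·(1 − 0.11173311)·127.9/1477 = 0.006780198.
County 4: Wₕ = 0.29593028; term = 0.29593028²·(1 − 0.22062842)·398.7/2907 = 0.0093610507.
County 3: Wₕ = 0.40717366; term = 0.40717366²·(1 − 0.22047548)·195/3997 = 0.0063050654.
Sum = 0.022446314.
SE = √(0.022446314) = 0.1498.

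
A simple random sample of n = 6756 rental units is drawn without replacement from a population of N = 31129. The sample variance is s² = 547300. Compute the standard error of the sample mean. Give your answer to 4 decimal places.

7.9642

Under SRS without replacement, Var(ȳ) = (1 − f)·s²/n with f = n/N = 6756/31129 = 0.21703235.
Var(ȳ) = (1 − 0.21703235)·547300/6756 = 0.78296765·81.009473 = 63.427797.
SE(ȳ) = √(63.427797) = 7.9642.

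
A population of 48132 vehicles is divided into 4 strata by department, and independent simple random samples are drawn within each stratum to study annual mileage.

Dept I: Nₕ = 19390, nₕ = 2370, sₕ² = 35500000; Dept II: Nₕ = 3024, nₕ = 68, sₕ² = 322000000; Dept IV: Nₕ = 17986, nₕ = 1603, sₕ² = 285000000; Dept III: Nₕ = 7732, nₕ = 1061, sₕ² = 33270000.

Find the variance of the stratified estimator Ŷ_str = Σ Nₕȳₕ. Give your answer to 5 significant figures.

1.0128 × 10^14

Var(Ŷ_str) = Σₕ Nₕ²(1 − fₕ)sₕ²/nₕ.
Dept I: 19390²·(1 − 2370/19390)·35500000/2370 = 4.9433046 × 10^12.
Dept II: 3024²·(1 − 68/3024)·322000000/68 = 4.2328529 × 10^13.
Dept IV: 17986²·(1 − 1603/17986)·285000000/1603 = 5.2388909 × 10^13.
Dept III: 7732²·(1 − 1061/7732)·33270000/1061 = 1.6174103 × 10^12.
Sum = 1.0127815 × 10^14.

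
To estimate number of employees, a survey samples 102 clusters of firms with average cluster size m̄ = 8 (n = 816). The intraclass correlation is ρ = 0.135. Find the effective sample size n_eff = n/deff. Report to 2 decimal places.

419.54

deff = 1 + (8 − 1)·0.135 = 1 + 0.945 = 1.945.
n_eff = 816 / 1.945 = 419.54.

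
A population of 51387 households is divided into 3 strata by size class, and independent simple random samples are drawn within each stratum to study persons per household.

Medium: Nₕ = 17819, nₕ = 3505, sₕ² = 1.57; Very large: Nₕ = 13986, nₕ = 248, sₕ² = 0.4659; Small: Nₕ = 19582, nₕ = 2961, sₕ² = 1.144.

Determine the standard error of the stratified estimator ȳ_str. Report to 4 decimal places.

Var(ȳ_str) = Σₕ Wₕ²(1 − fₕ)sₕ²/nₕ with Wₕ = Nₕ/N, N = 51387.
Medium: Wₕ = 0.34676085; term = 0.34676085²·(1 − 0.19670015)·1.57/3505 = 4.3266269 × 10^-5.
Very large: Wₕ = 0.27217000; term = 0.27217000²·(1 − 0.01773202)·0.4659/248 = 1.3669466 × 10^-4.
Small: Wₕ = 0.38106914; term = 0.38106914²·(1 − 0.15121030)·1.144/2961 = 4.7620646 × 10^-5.
Sum = 2.2758158 × 10^-4.
SE = √(2.2758158 × 10^-4) = 0.0151.

0.0151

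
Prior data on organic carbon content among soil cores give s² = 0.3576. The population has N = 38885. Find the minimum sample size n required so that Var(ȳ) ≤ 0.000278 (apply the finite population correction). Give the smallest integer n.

1246

Without fpc, n₀ = s²/D = 0.3576/0.000278 = 1286.3309.
With fpc, (1 − n/N)·s²/n ≤ D requires n ≥ n₀/(1 + n₀/N) = 1286.3309/(1 + 1286.3309/38885) = 1245.1411.
Rounding up, n = 1246.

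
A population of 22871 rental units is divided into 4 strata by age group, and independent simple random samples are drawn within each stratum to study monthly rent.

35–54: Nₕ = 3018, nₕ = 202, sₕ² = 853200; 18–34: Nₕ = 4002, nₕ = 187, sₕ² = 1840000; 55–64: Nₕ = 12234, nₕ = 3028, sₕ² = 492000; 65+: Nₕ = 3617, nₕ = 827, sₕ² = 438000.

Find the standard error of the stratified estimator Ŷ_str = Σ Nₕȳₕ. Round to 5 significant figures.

Var(Ŷ_str) = Σₕ Nₕ²(1 − fₕ)sₕ²/nₕ.
35–54: 3018²·(1 − 202/3018)·853200/202 = 3.5896439 × 10^10.
18–34: 4002²·(1 − 187/4002)·1840000/187 = 1.5022695 × 10^11.
55–64: 12234²·(1 − 3028/12234)·492000/3028 = 1.8299898 × 10^10.
65+: 3617²·(1 − 827/3617)·438000/827 = 5.3446751 × 10^9.
Sum = 2.0976796 × 10^11.
SE = √(2.0976796 × 10^11) = 458000.

458000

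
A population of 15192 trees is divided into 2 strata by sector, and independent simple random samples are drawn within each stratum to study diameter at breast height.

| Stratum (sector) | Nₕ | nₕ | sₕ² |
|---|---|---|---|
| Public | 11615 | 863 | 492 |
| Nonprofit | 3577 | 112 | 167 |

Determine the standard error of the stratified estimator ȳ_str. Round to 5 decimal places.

0.62334

Var(ȳ_str) = Σₕ Wₕ²(1 − fₕ)sₕ²/nₕ with Wₕ = Nₕ/N, N = 15192.
Public: Wₕ = 0.76454713; term = 0.76454713²·(1 − 0.07430047)·492/863 = 0.30848416.
Nonprofit: Wₕ = 0.23545287; term = 0.23545287²·(1 − 0.03131115)·167/112 = 0.080073853.
Sum = 0.38855801.
SE = √(0.38855801) = 0.62334.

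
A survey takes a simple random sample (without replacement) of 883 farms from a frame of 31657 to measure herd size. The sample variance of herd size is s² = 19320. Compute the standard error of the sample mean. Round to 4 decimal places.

4.6119

Under SRS without replacement, Var(ȳ) = (1 − f)·s²/n with f = n/N = 883/31657 = 0.02789273.
Var(ȳ) = (1 − 0.02789273)·19320/883 = 0.97210727·21.879955 = 21.269663.
SE(ȳ) = √(21.269663) = 4.6119.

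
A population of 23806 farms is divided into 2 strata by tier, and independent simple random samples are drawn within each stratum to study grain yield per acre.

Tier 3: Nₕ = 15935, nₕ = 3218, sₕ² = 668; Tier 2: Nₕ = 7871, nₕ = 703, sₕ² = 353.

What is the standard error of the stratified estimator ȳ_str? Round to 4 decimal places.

Var(ȳ_str) = Σₕ Wₕ²(1 − fₕ)sₕ²/nₕ with Wₕ = Nₕ/N, N = 23806.
Tier 3: Wₕ = 0.66936907; term = 0.66936907²·(1 − 0.20194540)·668/3218 = 0.0742257.
Tier 2: Wₕ = 0.33063093; term = 0.33063093²·(1 − 0.08931521)·353/703 = 0.049988998.
Sum = 0.1242147.
SE = √(0.1242147) = 0.3524.

0.3524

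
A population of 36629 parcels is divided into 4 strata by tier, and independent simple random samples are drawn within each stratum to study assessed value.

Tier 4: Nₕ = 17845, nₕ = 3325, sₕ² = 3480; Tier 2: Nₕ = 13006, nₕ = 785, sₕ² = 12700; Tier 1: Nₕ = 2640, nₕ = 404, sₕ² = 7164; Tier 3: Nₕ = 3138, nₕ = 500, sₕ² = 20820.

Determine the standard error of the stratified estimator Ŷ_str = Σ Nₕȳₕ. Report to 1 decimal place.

Var(Ŷ_str) = Σₕ Nₕ²(1 − fₕ)sₕ²/nₕ.
Tier 4: 17845²·(1 − 3325/17845)·3480/3325 = 2.7118818 × 10^8.
Tier 2: 13006²·(1 − 785/13006)·12700/785 = 2.5714883 × 10^9.
Tier 1: 2640²·(1 − 404/2640)·7164/404 = 1.0467668 × 10^8.
Tier 3: 3138²·(1 − 500/3138)·20820/500 = 3.4469775 × 10^8.
Sum = 3.2920509 × 10^9.
SE = √(3.2920509 × 10^9) = 57376.4.

57376.4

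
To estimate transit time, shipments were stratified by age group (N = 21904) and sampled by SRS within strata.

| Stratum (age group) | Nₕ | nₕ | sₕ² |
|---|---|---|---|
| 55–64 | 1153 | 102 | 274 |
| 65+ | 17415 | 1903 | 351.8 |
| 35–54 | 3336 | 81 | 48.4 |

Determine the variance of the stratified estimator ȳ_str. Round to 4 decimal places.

Var(ȳ_str) = Σₕ Wₕ²(1 − fₕ)sₕ²/nₕ with Wₕ = Nₕ/N, N = 21904.
55–64: Wₕ = 0.05263879; term = 0.05263879²·(1 − 0.08846487)·274/102 = 0.0067847766.
65+: Wₕ = 0.79506026; term = 0.79506026²·(1 − 0.10927361)·351.8/1903 = 0.10408819.
35–54: Wₕ = 0.15230095; term = 0.15230095²·(1 − 0.02428058)·48.4/81 = 0.013523544.
Sum = 0.12439651.

0.1244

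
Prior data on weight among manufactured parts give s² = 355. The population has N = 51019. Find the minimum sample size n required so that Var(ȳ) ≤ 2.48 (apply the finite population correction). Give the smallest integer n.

143

Without fpc, n₀ = s²/D = 355/2.48 = 143.1452.
With fpc, (1 − n/N)·s²/n ≤ D requires n ≥ n₀/(1 + n₀/N) = 143.1452/(1 + 143.1452/51019) = 142.7447.
Rounding up, n = 143.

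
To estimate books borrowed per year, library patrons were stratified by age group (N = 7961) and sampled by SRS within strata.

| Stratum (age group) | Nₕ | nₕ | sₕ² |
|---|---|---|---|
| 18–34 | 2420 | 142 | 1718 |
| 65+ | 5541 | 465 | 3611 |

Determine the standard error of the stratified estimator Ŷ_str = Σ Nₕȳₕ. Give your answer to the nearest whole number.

Var(Ŷ_str) = Σₕ Nₕ²(1 − fₕ)sₕ²/nₕ.
18–34: 2420²·(1 − 142/2420)·1718/142 = 6.6696632 × 10^7.
65+: 5541²·(1 − 465/5541)·3611/465 = 2.1841592 × 10^8.
Sum = 2.8511255 × 10^8.
SE = √(2.8511255 × 10^8) = 16885.

16885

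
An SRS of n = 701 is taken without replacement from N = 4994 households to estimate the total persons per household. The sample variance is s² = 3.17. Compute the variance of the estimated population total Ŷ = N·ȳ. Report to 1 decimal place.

96950.6

Var(Ŷ) = N²·Var(ȳ) = N²·(1 − n/N)·s²/n.
f = 701/4994 = 0.14036844; Var(ȳ) = 0.85963156·3.17/701 = 0.0038873496.
Var(Ŷ) = 4994² · 0.0038873496 = 96950.639.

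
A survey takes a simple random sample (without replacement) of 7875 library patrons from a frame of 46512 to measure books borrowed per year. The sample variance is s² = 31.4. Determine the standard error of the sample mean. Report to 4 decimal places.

Under SRS without replacement, Var(ȳ) = (1 − f)·s²/n with f = n/N = 7875/46512 = 0.16931115.
Var(ȳ) = (1 − 0.16931115)·31.4/7875 = 0.83068885·0.0039873016 = 0.003312207.
SE(ȳ) = √(0.003312207) = 0.0576.

0.0576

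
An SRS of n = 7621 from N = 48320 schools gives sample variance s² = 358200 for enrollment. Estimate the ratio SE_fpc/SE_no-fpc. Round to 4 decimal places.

0.9178

f = n/N = 7621/48320 = 0.15771937.
SE_no-fpc = √(s²/n) = 6.855779; SE_fpc = √((1−f)s²/n) = 6.2919493.
Ratio = √(1−f) = 0.91775848.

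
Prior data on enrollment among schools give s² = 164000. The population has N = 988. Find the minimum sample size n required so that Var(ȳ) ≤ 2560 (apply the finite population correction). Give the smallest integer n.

61

Without fpc, n₀ = s²/D = 164000/2560 = 64.0625.
With fpc, (1 − n/N)·s²/n ≤ D requires n ≥ n₀/(1 + n₀/N) = 64.0625/(1 + 64.0625/988) = 60.1616.
Rounding up, n = 61.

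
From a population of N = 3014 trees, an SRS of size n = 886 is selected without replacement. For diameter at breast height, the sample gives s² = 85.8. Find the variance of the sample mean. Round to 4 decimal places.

0.0684

Under SRS without replacement, Var(ȳ) = (1 − f)·s²/n with f = n/N = 886/3014 = 0.29396151.
Var(ȳ) = (1 − 0.29396151)·85.8/886 = 0.70603849·0.096839729 = 0.068372576.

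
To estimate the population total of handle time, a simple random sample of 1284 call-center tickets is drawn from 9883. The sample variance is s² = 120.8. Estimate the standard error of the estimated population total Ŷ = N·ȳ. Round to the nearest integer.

2828

Var(Ŷ) = N²·Var(ȳ) = N²·(1 − n/N)·s²/n.
f = 1284/9883 = 0.12992006; Var(ȳ) = 0.87007994·120.8/1284 = 0.081857988.
Var(Ŷ) = 9883² · 0.081857988 = 7.9953717 × 10^6.
SE(Ŷ) = √(7.9953717 × 10^6) = 2828.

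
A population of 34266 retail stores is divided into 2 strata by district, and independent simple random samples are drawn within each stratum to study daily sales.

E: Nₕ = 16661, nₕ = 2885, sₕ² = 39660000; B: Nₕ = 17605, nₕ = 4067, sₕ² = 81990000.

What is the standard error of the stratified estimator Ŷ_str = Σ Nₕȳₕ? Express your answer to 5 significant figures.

2.8214 × 10^6

Var(Ŷ_str) = Σₕ Nₕ²(1 − fₕ)sₕ²/nₕ.
E: 16661²·(1 − 2885/16661)·39660000/2885 = 3.1552305 × 10^12.
B: 17605²·(1 − 4067/17605)·81990000/4067 = 4.8048214 × 10^12.
Sum = 7.9600519 × 10^12.
SE = √(7.9600519 × 10^12) = 2.8214 × 10^6.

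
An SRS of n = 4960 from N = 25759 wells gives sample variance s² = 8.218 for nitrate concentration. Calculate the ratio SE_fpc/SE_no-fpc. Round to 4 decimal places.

0.8986

f = n/N = 4960/25759 = 0.19255406.
SE_no-fpc = √(s²/n) = 0.040704482; SE_fpc = √((1−f)s²/n) = 0.036576232.
Ratio = √(1−f) = 0.89857996.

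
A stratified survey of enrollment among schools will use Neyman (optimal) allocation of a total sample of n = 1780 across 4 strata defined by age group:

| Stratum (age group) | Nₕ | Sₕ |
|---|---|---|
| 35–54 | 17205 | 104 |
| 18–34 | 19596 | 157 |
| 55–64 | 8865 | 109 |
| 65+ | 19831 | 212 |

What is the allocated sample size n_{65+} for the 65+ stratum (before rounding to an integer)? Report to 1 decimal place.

745.6

Neyman allocation: nₕ = n·NₕSₕ / Σⱼ NⱼSⱼ.
Σ NⱼSⱼ = 17205·104 + 19596·157 + 8865·109 + 19831·212 = 1.0036349 × 10^7.
n_{65+} = 1780·19831·212 / (1.0036349 × 10^7) = 745.6.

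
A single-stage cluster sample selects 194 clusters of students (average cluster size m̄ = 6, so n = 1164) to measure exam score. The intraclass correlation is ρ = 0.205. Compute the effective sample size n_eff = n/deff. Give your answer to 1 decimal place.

deff = 1 + (6 − 1)·0.205 = 1 + 1.025 = 2.025.
n_eff = 1164 / 2.025 = 574.8.

574.8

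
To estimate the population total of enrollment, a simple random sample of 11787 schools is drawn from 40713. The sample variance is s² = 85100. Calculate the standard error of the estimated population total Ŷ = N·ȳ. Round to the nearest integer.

92209

Var(Ŷ) = N²·Var(ȳ) = N²·(1 − n/N)·s²/n.
f = 11787/40713 = 0.28951441; Var(ȳ) = 0.71048559·85100/11787 = 5.129577.
Var(Ŷ) = 40713² · 5.129577 = 8.502522 × 10^9.
SE(Ŷ) = √(8.502522 × 10^9) = 92209.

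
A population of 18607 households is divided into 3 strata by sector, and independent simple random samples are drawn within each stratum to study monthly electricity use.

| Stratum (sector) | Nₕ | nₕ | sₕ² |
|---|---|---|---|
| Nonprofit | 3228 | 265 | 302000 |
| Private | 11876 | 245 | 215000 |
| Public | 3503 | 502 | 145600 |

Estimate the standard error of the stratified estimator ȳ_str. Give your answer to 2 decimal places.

19.76

Var(ȳ_str) = Σₕ Wₕ²(1 − fₕ)sₕ²/nₕ with Wₕ = Nₕ/N, N = 18607.
Nonprofit: Wₕ = 0.17348310; term = 0.17348310²·(1 − 0.08209418)·302000/265 = 31.482813.
Private: Wₕ = 0.63825442; term = 0.63825442²·(1 − 0.02062984)·215000/245 = 350.11193.
Public: Wₕ = 0.18826248; term = 0.18826248²·(1 − 0.14330574)·145600/502 = 8.8066569.
Sum = 390.4014.
SE = √(390.4014) = 19.76.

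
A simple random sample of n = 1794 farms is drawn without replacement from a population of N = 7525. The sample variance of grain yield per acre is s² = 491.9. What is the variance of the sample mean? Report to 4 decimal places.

Under SRS without replacement, Var(ȳ) = (1 − f)·s²/n with f = n/N = 1794/7525 = 0.23840532.
Var(ȳ) = (1 − 0.23840532)·491.9/1794 = 0.76159468·0.27419175 = 0.20882298.

0.2088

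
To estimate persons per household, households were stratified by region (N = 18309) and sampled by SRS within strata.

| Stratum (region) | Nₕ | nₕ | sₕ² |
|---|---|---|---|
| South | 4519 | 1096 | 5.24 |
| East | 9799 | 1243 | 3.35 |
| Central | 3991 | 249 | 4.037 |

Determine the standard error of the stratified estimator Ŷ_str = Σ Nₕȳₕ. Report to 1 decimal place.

Var(Ŷ_str) = Σₕ Nₕ²(1 − fₕ)sₕ²/nₕ.
South: 4519²·(1 − 1096/4519)·5.24/1096 = 73955.414.
East: 9799²·(1 − 1243/9799)·3.35/1243 = 225957.21.
Central: 3991²·(1 − 249/3991)·4.037/249 = 242127.94.
Sum = 542040.56.
SE = √(542040.56) = 736.2.

736.2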